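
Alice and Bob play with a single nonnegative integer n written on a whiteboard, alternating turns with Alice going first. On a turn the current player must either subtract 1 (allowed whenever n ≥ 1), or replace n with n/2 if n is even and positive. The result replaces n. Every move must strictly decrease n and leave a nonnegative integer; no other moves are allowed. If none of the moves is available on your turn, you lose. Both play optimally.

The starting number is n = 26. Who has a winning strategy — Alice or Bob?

Alice wins.

Positions with no move are L. A position that does have a move is losing for the player to move precisely when every available move leads to a winning position for the opponent. Fill in the labels:
n=0: no move → L
n=1: →0(L), so W
n=2: →1(W) only, which is W, so L
n=3: →2(L), so W
n=4: →2(L), so W
n=5: →4(W) only, which is W, so L
n=6: →5(L), so W
n=7: →6(W) only, which is W, so L
n=8: →7(L), so W
n=9: →8(W) only, which is W, so L
n=10: →5(L), so W
n=11: →10(W) only, which is W, so L
n=12: →11(L), so W
n=13: →12(W) only, which is W, so L
n=14: →7(L), so W
n=15: →14(W) only, which is W, so L
n=16: →15(L), so W
n=17: →16(W) only, which is W, so L
n=18: →9(L), so W
n=19: →18(W) only, which is W, so L
n=20: →19(L), so W
n=21: →20(W) only, which is W, so L
n=22: →11(L), so W
n=23: →22(W) only, which is W, so L
n=24: →23(L), so W
n=25: →24(W) only, which is W, so L
n=26: →13(L), so W
From 26 Alice can move to 13, reaching an L position.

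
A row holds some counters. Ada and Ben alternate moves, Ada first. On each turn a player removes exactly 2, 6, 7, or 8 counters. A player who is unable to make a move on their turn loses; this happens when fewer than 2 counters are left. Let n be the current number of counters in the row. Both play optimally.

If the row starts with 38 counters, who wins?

Ada wins.

Label each position W (a win for the player to move) or L (a loss). A position with no legal move is L; any other position is W exactly when some move reaches an L, and L when every move reaches a W.
n=0: no move → L
n=1: no move → L
n=2: can move to 0, which is L ⇒ W
n=3: can move to 1, which is L ⇒ W
n=4: the only move is to 2(W), a W ⇒ L
n=5: the only move is to 3(W), a W ⇒ L
n=6: can move to 4, which is L ⇒ W
n=7: can move to 5, which is L ⇒ W
n=8: can move to 1, which is L ⇒ W
n=9: can move to 1, which is L ⇒ W
n=10: can move to 4, which is L ⇒ W
n=11: can move to 5, which is L ⇒ W
n=12: can move to 5, which is L ⇒ W
n=13: can move to 5, which is L ⇒ W
n=14: moves to 12(W), 8(W), 7(W), 6(W); every one is W ⇒ L
n=15: moves to 13(W), 9(W), 8(W), 7(W); every one is W ⇒ L
n=16: can move to 14, which is L ⇒ W
n=17: can move to 15, which is L ⇒ W
n=18: moves to 16(W), 12(W), 11(W), 10(W); every one is W ⇒ L
n=19: moves to 17(W), 13(W), 12(W), 11(W); every one is W ⇒ L
n=20: can move to 18, which is L ⇒ W
n=21: can move to 19, which is L ⇒ W
n=22: can move to 15, which is L ⇒ W
n=23: can move to 15, which is L ⇒ W
n=24: can move to 18, which is L ⇒ W
n=25: can move to 19, which is L ⇒ W
n=26: can move to 19, which is L ⇒ W
n=27: can move to 19, which is L ⇒ W
n=28: moves to 26(W), 22(W), 21(W), 20(W); every one is W ⇒ L
n=29: moves to 27(W), 23(W), 22(W), 21(W); every one is W ⇒ L
n=30: can move to 28, which is L ⇒ W
n=31: can move to 29, which is L ⇒ W
n=32: moves to 30(W), 26(W), 25(W), 24(W); every one is W ⇒ L
n=33: moves to 31(W), 27(W), 26(W), 25(W); every one is W ⇒ L
n=34: can move to 32, which is L ⇒ W
n=35: can move to 33, which is L ⇒ W
n=36: can move to 29, which is L ⇒ W
n=37: can move to 29, which is L ⇒ W
n=38: can move to 32, which is L ⇒ W
The starting position 38 is W: Ada should remove 6, leaving 32, handing over an L position.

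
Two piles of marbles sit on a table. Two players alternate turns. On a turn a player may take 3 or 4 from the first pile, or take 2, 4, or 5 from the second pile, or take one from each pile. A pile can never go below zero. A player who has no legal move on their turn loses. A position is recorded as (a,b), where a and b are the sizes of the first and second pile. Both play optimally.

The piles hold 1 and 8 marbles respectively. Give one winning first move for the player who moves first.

Label each position W (a win for the player to move) or L (a loss). A position with no legal move is L; any other position is W exactly when some move reaches an L, and L when every move reaches a W.
No move ever increases a pile, so every position that can arise here has a ≤ 1 and b ≤ 8; it is enough to label the cells with 0 ≤ a ≤ 1 and 0 ≤ b ≤ 8.
Every move lowers a or b (never raises either), so fill the grid row by row in increasing a, and left to right within a row: each cell's successors are then already labelled.
      b=0  b=1  b=2  b=3  b=4  b=5  b=6  b=7  b=8
a=0:    L    L    W    W    W    W    W    L    L
a=1:    L    W    W    L    W    W    L    W    W
Cells with no legal move (terminal, hence L): (0,0), (0,1), (1,0).
The remaining L cells, each justified by listing all of its moves:
(0,7): L (options (0,5)(W), (0,3)(W), (0,2)(W) are all W)
(0,8): L (options (0,6)(W), (0,4)(W), (0,3)(W) are all W)
(1,3): L (options (1,1)(W), (0,2)(W) are all W)
(1,6): L (options (1,4)(W), (1,2)(W), (1,1)(W), (0,5)(W) are all W)
Every other cell has at least one move into one of the L cells above, so it is W.
From (1,8), the L positions reachable in one move are: (1,6), (1,3), (0,7). Any move reaching one of these is winning.

Move to (1,6).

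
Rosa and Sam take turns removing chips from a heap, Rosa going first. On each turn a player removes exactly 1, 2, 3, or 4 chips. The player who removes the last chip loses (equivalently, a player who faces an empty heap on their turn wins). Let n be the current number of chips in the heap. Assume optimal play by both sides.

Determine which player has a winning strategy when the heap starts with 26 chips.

Compute win/loss labels from the base case upward. A position with no move is W. Any other position is W if it can reach an L in one move, else L.
n=0: no move; the opponent has just taken the last chip and therefore loses → W
n=1: only reaches 0(W), which is W → L
n=2: reaches L-position 1 → W
n=3: reaches L-position 1 → W
n=4: reaches L-position 1 → W
n=5: reaches L-position 1 → W
n=6: only reaches 5(W), 4(W), 3(W), 2(W), all W → L
n=7: reaches L-position 6 → W
n=8: reaches L-position 6 → W
n=9: reaches L-position 6 → W
n=10: reaches L-position 6 → W
n=11: only reaches 10(W), 9(W), 8(W), 7(W), all W → L
n=12: reaches L-position 11 → W
n=13: reaches L-position 11 → W
n=14: reaches L-position 11 → W
n=15: reaches L-position 11 → W
n=16: only reaches 15(W), 14(W), 13(W), 12(W), all W → L
n=17: reaches L-position 16 → W
n=18: reaches L-position 16 → W
n=19: reaches L-position 16 → W
n=20: reaches L-position 16 → W
n=21: only reaches 20(W), 19(W), 18(W), 17(W), all W → L
n=22: reaches L-position 21 → W
n=23: reaches L-position 21 → W
n=24: reaches L-position 21 → W
n=25: reaches L-position 21 → W
n=26: only reaches 25(W), 24(W), 23(W), 22(W), all W → L
Every move from 26 reaches a W position, so the mover loses.

Sam wins.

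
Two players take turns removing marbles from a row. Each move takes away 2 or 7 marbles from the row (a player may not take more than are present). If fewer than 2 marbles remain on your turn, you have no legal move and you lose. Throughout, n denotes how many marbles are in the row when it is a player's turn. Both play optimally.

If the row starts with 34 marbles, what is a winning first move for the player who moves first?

Remove 2, leaving 32.

Classify positions by backward induction: terminal positions (no move available) are L. From any other position, the mover wins iff some move reaches an L.
n=0: no move → L
n=1: no move → L
n=2: reaches L-position 0 → W
n=3: reaches L-position 1 → W
n=4: only reaches 2(W), which is W → L
n=5: only reaches 3(W), which is W → L
n=6: reaches L-position 4 → W
n=7: reaches L-position 5 → W
n=8: reaches L-position 1 → W
n=9: only reaches 7(W), 2(W), all W → L
n=10: only reaches 8(W), 3(W), all W → L
n=11: reaches L-position 9 → W
n=12: reaches L-position 10 → W
n=13: only reaches 11(W), 6(W), all W → L
n=14: only reaches 12(W), 7(W), all W → L
n=15: reaches L-position 13 → W
n=16: reaches L-position 14 → W
n=17: reaches L-position 10 → W
n=18: only reaches 16(W), 11(W), all W → L
n=19: only reaches 17(W), 12(W), all W → L
n=20: reaches L-position 18 → W
n=21: reaches L-position 19 → W
n=22: only reaches 20(W), 15(W), all W → L
n=23: only reaches 21(W), 16(W), all W → L
n=24: reaches L-position 22 → W
n=25: reaches L-position 23 → W
n=26: reaches L-position 19 → W
n=27: only reaches 25(W), 20(W), all W → L
n=28: only reaches 26(W), 21(W), all W → L
n=29: reaches L-position 27 → W
n=30: reaches L-position 28 → W
n=31: only reaches 29(W), 24(W), all W → L
n=32: only reaches 30(W), 25(W), all W → L
n=33: reaches L-position 31 → W
n=34: reaches L-position 32 → W
From 34, the L positions reachable in one move are: 32, 27. Any move reaching one of these is winning.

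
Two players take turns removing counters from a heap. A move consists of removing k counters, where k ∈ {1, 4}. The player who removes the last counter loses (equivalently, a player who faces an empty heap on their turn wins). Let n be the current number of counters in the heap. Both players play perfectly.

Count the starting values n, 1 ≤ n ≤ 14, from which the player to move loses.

Classify positions by backward induction: terminal positions (no move available) are W. From any other position, the mover wins iff some move reaches an L.
n=0: no move; the opponent has just taken the last counter and therefore loses → W
n=1: →0(W) only, which is W, so L
n=2: →1(L), so W
n=3: →2(W) only, which is W, so L
n=4: →3(L), so W
n=5: →1(L), so W
n=6: →5(W), 2(W) — all W, so L
n=7: →6(L), so W
n=8: →7(W), 4(W) — all W, so L
n=9: →8(L), so W
n=10: →6(L), so W
n=11: →10(W), 7(W) — all W, so L
n=12: →11(L), so W
n=13: →12(W), 9(W) — all W, so L
n=14: →13(L), so W
L entries with 1 ≤ n ≤ 14 (the range starts at n=1): n = 1, 3, 6, 8, 11, 13; that makes 6.

6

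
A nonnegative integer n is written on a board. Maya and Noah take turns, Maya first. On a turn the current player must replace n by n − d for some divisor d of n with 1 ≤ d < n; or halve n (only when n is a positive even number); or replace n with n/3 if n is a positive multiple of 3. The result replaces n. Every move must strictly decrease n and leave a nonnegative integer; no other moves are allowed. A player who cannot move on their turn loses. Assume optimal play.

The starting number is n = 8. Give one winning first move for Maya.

Classify positions by backward induction: terminal positions (no move available) are L. From any other position, the mover wins iff some move reaches an L.
n=0: no move → L
n=1: no move → L
n=2: W (go to 1, an L position)
n=3: W (go to 1, an L position)
n=4: L (options 2(W), 3(W) are all W)
n=5: W (go to 4, an L position)
n=6: W (go to 4, an L position)
n=7: L (sole option 6(W) is W)
n=8: W (go to 4, an L position)
From 8, the L positions reachable in one move are: 4, 7. Any move reaching one of these is winning.

Move to 4.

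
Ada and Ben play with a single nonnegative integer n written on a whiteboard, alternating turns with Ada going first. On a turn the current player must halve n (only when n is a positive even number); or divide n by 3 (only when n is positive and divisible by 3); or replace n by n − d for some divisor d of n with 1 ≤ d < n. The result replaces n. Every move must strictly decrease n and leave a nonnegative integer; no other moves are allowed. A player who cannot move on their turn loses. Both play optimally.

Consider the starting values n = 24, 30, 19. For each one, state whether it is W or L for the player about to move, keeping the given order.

Classify positions by backward induction: terminal positions (no move available) are L. From any other position, the mover wins iff some move reaches an L.
n=0: no move → L
n=1: no move → L
n=2: reaches L-position 1 → W
n=3: reaches L-position 1 → W
n=4: only reaches 2(W), 3(W), all W → L
n=5: reaches L-position 4 → W
n=6: reaches L-position 4 → W
n=7: only reaches 6(W), which is W → L
n=8: reaches L-position 4 → W
n=9: only reaches 3(W), 6(W), 8(W), all W → L
n=10: reaches L-position 9 → W
n=11: only reaches 10(W), which is W → L
n=12: reaches L-position 4 → W
n=13: only reaches 12(W), which is W → L
n=14: reaches L-position 7 → W
n=15: only reaches 5(W), 10(W), 12(W), 14(W), all W → L
n=16: reaches L-position 15 → W
n=17: only reaches 16(W), which is W → L
n=18: reaches L-position 9 → W
n=19: only reaches 18(W), which is W → L
n=20: reaches L-position 15 → W
n=21: reaches L-position 7 → W
n=22: reaches L-position 11 → W
n=23: only reaches 22(W), which is W → L
n=24: reaches L-position 23 → W
n=25: only reaches 20(W), 24(W), all W → L
n=26: reaches L-position 13 → W
n=27: reaches L-position 9 → W
n=28: only reaches 14(W), 21(W), 24(W), 26(W), 27(W), all W → L
n=29: reaches L-position 28 → W
n=30: reaches L-position 15 → W

24: W, 30: W, 19: L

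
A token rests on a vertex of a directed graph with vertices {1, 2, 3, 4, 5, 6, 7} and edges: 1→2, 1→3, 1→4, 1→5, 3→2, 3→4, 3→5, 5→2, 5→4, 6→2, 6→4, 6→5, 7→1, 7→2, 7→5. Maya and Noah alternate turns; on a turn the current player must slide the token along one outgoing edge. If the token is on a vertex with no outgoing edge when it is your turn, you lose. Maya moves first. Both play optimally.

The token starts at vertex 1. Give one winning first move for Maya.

Move to 2.

Classify positions by backward induction: terminal positions (no move available) are L. From any other position, the mover wins iff some move reaches an L.
Every edge goes from a vertex to one that appears earlier in the order 4, 2, 5, 3, 6, 1, 7, so processing vertices in that order labels each vertex after all of its successors.
4: no outgoing edge → L
2: no outgoing edge → L
5: can move to 2, which is L ⇒ W
3: can move to 2, which is L ⇒ W
6: can move to 2, which is L ⇒ W
1: can move to 2, which is L ⇒ W
7: can move to 2, which is L ⇒ W
From 1, the L positions reachable in one move are: 2, 4. Any move reaching one of these is winning.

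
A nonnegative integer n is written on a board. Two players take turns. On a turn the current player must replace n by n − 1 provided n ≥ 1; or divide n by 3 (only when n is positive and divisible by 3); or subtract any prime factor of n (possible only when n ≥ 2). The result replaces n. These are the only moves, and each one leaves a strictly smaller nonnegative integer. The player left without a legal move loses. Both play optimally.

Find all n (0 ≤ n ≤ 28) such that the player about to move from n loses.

0, 4, 8, 14, 18, 22, 25, 27

Compute win/loss labels from the base case upward. A position with no move is L. Any other position is W if it can reach an L in one move, else L.
n=0: no move → L
n=1: can move to 0, which is L ⇒ W
n=2: can move to 0, which is L ⇒ W
n=3: can move to 0, which is L ⇒ W
n=4: moves to 2(W), 3(W); every one is W ⇒ L
n=5: can move to 0, which is L ⇒ W
n=6: can move to 4, which is L ⇒ W
n=7: can move to 0, which is L ⇒ W
n=8: moves to 6(W), 7(W); every one is W ⇒ L
n=9: can move to 8, which is L ⇒ W
n=10: can move to 8, which is L ⇒ W
n=11: can move to 0, which is L ⇒ W
n=12: can move to 4, which is L ⇒ W
n=13: can move to 0, which is L ⇒ W
n=14: moves to 7(W), 12(W), 13(W); every one is W ⇒ L
n=15: can move to 14, which is L ⇒ W
n=16: can move to 14, which is L ⇒ W
n=17: can move to 0, which is L ⇒ W
n=18: moves to 6(W), 15(W), 16(W), 17(W); every one is W ⇒ L
n=19: can move to 0, which is L ⇒ W
n=20: can move to 18, which is L ⇒ W
n=21: can move to 14, which is L ⇒ W
n=22: moves to 11(W), 20(W), 21(W); every one is W ⇒ L
n=23: can move to 0, which is L ⇒ W
n=24: can move to 8, which is L ⇒ W
n=25: moves to 20(W), 24(W); every one is W ⇒ L
n=26: can move to 25, which is L ⇒ W
n=27: moves to 9(W), 24(W), 26(W); every one is W ⇒ L
n=28: can move to 27, which is L ⇒ W
The losing starting values of n are exactly the entries labelled L in this table (8 of them).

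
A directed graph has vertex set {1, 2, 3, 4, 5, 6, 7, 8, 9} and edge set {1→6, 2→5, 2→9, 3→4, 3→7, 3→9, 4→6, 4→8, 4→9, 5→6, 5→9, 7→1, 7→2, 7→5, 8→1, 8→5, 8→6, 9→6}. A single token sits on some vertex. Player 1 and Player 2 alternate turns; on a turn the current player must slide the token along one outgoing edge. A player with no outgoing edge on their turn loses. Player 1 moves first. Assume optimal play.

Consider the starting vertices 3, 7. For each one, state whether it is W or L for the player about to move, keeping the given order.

3: L, 7: W

Classify positions by backward induction: terminal positions (no move available) are L. From any other position, the mover wins iff some move reaches an L.
Every edge goes from a vertex to one that appears earlier in the order 6, 1, 9, 5, 2, 8, 7, 4, 3, so processing vertices in that order labels each vertex after all of its successors.
6: no outgoing edge → L
1: →6(L), so W
9: →6(L), so W
5: →6(L), so W
2: →5(W), 9(W) — all W, so L
8: →6(L), so W
7: →2(L), so W
4: →6(L), so W
3: →4(W), 7(W), 9(W) — all W, so L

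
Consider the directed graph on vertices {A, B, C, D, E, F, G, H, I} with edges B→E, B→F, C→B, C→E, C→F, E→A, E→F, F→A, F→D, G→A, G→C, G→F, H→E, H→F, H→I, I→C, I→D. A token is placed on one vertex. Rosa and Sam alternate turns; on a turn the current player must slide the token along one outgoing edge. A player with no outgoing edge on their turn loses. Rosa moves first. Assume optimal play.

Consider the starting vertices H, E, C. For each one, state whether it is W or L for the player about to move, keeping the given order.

Work bottom-up. With no move the player to move loses. Otherwise the position is W if at least one move leads to an L position for the opponent, and L if every move leads to a W.
Every edge goes from a vertex to one that appears earlier in the order D, A, F, E, B, C, I, H, G, so processing vertices in that order labels each vertex after all of its successors.
D: no outgoing edge → L
A: no outgoing edge → L
F: can move to A, which is L ⇒ W
E: can move to A, which is L ⇒ W
B: moves to E(W), F(W); every one is W ⇒ L
C: can move to B, which is L ⇒ W
I: can move to D, which is L ⇒ W
H: moves to I(W), E(W), F(W); every one is W ⇒ L
G: can move to A, which is L ⇒ W

H: L, E: W, C: W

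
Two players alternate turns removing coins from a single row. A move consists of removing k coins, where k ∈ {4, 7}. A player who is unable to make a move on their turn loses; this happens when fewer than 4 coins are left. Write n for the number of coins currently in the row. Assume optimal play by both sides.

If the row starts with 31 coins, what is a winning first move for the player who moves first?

Classify positions by backward induction: terminal positions (no move available) are L. From any other position, the mover wins iff some move reaches an L.
n=0: no move → L
n=1: no move → L
n=2: no move → L
n=3: no move → L
n=4: can move to 0, which is L ⇒ W
n=5: can move to 1, which is L ⇒ W
n=6: can move to 2, which is L ⇒ W
n=7: can move to 3, which is L ⇒ W
n=8: can move to 1, which is L ⇒ W
n=9: can move to 2, which is L ⇒ W
n=10: can move to 3, which is L ⇒ W
n=11: moves to 7(W), 4(W); every one is W ⇒ L
n=12: moves to 8(W), 5(W); every one is W ⇒ L
n=13: moves to 9(W), 6(W); every one is W ⇒ L
n=14: moves to 10(W), 7(W); every one is W ⇒ L
n=15: can move to 11, which is L ⇒ W
n=16: can move to 12, which is L ⇒ W
n=17: can move to 13, which is L ⇒ W
n=18: can move to 14, which is L ⇒ W
n=19: can move to 12, which is L ⇒ W
n=20: can move to 13, which is L ⇒ W
n=21: can move to 14, which is L ⇒ W
n=22: moves to 18(W), 15(W); every one is W ⇒ L
n=23: moves to 19(W), 16(W); every one is W ⇒ L
n=24: moves to 20(W), 17(W); every one is W ⇒ L
n=25: moves to 21(W), 18(W); every one is W ⇒ L
n=26: can move to 22, which is L ⇒ W
n=27: can move to 23, which is L ⇒ W
n=28: can move to 24, which is L ⇒ W
n=29: can move to 25, which is L ⇒ W
n=30: can move to 23, which is L ⇒ W
n=31: can move to 24, which is L ⇒ W
From 31, the L positions reachable in one move are: 24.

Remove 7, leaving 24.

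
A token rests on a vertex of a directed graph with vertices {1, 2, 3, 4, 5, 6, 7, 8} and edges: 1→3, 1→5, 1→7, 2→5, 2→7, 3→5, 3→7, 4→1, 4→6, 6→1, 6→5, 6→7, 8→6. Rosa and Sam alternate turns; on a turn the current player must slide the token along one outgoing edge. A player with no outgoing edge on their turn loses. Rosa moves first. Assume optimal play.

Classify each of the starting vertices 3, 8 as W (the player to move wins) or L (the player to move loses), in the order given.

Positions with no move are L. A position that does have a move is losing for the player to move precisely when every available move leads to a winning position for the opponent. Fill in the labels:
Every edge goes from a vertex to one that appears earlier in the order 5, 7, 3, 1, 2, 6, 8, 4, so processing vertices in that order labels each vertex after all of its successors.
5: no outgoing edge → L
7: no outgoing edge → L
3: reaches L-position 7 → W
1: reaches L-position 7 → W
2: reaches L-position 7 → W
6: reaches L-position 7 → W
8: only reaches 6(W), which is W → L
4: only reaches 6(W), 1(W), all W → L

3: W, 8: L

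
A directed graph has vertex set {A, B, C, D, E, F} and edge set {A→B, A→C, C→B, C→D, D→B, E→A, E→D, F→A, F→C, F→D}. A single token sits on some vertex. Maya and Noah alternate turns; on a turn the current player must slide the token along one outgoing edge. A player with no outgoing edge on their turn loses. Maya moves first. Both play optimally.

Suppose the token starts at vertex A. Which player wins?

Label each position W (a win for the player to move) or L (a loss). A position with no legal move is L; any other position is W exactly when some move reaches an L, and L when every move reaches a W.
Every edge goes from a vertex to one that appears earlier in the order B, D, C, A, F, E, so processing vertices in that order labels each vertex after all of its successors.
B: no outgoing edge → L
D: reaches L-position B → W
C: reaches L-position B → W
A: reaches L-position B → W
F: only reaches A(W), C(W), D(W), all W → L
E: only reaches A(W), D(W), all W → L
The starting position A is W: Maya should move to B, handing over an L position.

Maya wins.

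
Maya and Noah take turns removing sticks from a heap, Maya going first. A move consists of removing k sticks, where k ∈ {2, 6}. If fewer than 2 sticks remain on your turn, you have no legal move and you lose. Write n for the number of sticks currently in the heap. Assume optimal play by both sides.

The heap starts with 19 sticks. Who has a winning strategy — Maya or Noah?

Maya wins.

Positions with no move are L. A position that does have a move is losing for the player to move precisely when every available move leads to a winning position for the opponent. Fill in the labels:
n=0: no move → L
n=1: no move → L
n=2: W (go to 0, an L position)
n=3: W (go to 1, an L position)
n=4: L (sole option 2(W) is W)
n=5: L (sole option 3(W) is W)
n=6: W (go to 4, an L position)
n=7: W (go to 5, an L position)
n=8: L (options 6(W), 2(W) are all W)
n=9: L (options 7(W), 3(W) are all W)
n=10: W (go to 8, an L position)
n=11: W (go to 9, an L position)
n=12: L (options 10(W), 6(W) are all W)
n=13: L (options 11(W), 7(W) are all W)
n=14: W (go to 12, an L position)
n=15: W (go to 13, an L position)
n=16: L (options 14(W), 10(W) are all W)
n=17: L (options 15(W), 11(W) are all W)
n=18: W (go to 16, an L position)
n=19: W (go to 17, an L position)
The starting position 19 is W: Maya should remove 2, leaving 17, handing over an L position.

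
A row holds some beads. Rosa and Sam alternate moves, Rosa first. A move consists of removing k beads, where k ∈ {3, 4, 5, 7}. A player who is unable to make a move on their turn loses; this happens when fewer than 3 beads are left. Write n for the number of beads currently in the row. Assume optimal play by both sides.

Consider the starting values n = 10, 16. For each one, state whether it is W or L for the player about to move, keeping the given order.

10: L, 16: W

Work bottom-up. With no move the player to move loses. Otherwise the position is W if at least one move leads to an L position for the opponent, and L if every move leads to a W.
n=0: no move → L
n=1: no move → L
n=2: no move → L
n=3: W (go to 0, an L position)
n=4: W (go to 1, an L position)
n=5: W (go to 2, an L position)
n=6: W (go to 2, an L position)
n=7: W (go to 2, an L position)
n=8: W (go to 1, an L position)
n=9: W (go to 2, an L position)
n=10: L (options 7(W), 6(W), 5(W), 3(W) are all W)
n=11: L (options 8(W), 7(W), 6(W), 4(W) are all W)
n=12: L (options 9(W), 8(W), 7(W), 5(W) are all W)
n=13: W (go to 10, an L position)
n=14: W (go to 11, an L position)
n=15: W (go to 12, an L position)
n=16: W (go to 12, an L position)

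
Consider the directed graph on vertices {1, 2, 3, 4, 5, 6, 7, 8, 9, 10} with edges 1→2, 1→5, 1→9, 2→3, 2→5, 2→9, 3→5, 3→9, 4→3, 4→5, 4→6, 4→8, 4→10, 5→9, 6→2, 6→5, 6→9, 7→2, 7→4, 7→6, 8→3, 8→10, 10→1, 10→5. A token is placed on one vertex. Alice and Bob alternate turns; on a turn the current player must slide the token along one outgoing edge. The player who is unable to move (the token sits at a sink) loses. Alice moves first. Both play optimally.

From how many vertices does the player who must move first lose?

3

Compute win/loss labels from the base case upward. A position with no move is L. Any other position is W if it can reach an L in one move, else L.
Every edge goes from a vertex to one that appears earlier in the order 9, 5, 3, 2, 1, 10, 6, 8, 4, 7, so processing vertices in that order labels each vertex after all of its successors.
9: no outgoing edge → L
5: →9(L), so W
3: →9(L), so W
2: →9(L), so W
1: →9(L), so W
10: →1(W), 5(W) — all W, so L
6: →9(L), so W
8: →10(L), so W
4: →10(L), so W
7: →4(W), 6(W), 2(W) — all W, so L
The L vertices are 7, 9, 10; that is 3 in all.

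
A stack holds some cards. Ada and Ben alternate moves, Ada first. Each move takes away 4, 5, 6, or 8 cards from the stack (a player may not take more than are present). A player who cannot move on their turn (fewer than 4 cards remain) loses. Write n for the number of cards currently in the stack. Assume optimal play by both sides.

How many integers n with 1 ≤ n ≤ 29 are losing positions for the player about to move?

Work bottom-up. With no move the player to move loses. Otherwise the position is W if at least one move leads to an L position for the opponent, and L if every move leads to a W.
n=0: no move → L
n=1: no move → L
n=2: no move → L
n=3: no move → L
n=4: reaches L-position 0 → W
n=5: reaches L-position 1 → W
n=6: reaches L-position 2 → W
n=7: reaches L-position 3 → W
n=8: reaches L-position 3 → W
n=9: reaches L-position 3 → W
n=10: reaches L-position 2 → W
n=11: reaches L-position 3 → W
n=12: only reaches 8(W), 7(W), 6(W), 4(W), all W → L
n=13: only reaches 9(W), 8(W), 7(W), 5(W), all W → L
n=14: only reaches 10(W), 9(W), 8(W), 6(W), all W → L
n=15: only reaches 11(W), 10(W), 9(W), 7(W), all W → L
n=16: reaches L-position 12 → W
n=17: reaches L-position 13 → W
n=18: reaches L-position 14 → W
n=19: reaches L-position 15 → W
n=20: reaches L-position 15 → W
n=21: reaches L-position 15 → W
n=22: reaches L-position 14 → W
n=23: reaches L-position 15 → W
n=24: only reaches 20(W), 19(W), 18(W), 16(W), all W → L
n=25: only reaches 21(W), 20(W), 19(W), 17(W), all W → L
n=26: only reaches 22(W), 21(W), 20(W), 18(W), all W → L
n=27: only reaches 23(W), 22(W), 21(W), 19(W), all W → L
n=28: reaches L-position 24 → W
n=29: reaches L-position 25 → W
L entries with 1 ≤ n ≤ 29 (n=0 is outside the asked range and is not counted): n = 1, 2, 3, 12, 13, 14, 15, 24, 25, 26, 27; that makes 11.

11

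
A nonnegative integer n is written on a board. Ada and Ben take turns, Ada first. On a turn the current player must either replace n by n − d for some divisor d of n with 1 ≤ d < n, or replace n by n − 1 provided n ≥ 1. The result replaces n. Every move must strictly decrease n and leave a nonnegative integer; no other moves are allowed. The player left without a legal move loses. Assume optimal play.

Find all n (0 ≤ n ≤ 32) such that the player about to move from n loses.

Use the standard recursion: the mover loses at a terminal position; elsewhere, the mover wins exactly when some move hands the opponent an L position.
n=0: no move → L
n=1: →0(L), so W
n=2: →1(W) only, which is W, so L
n=3: →2(L), so W
n=4: →2(L), so W
n=5: →4(W) only, which is W, so L
n=6: →5(L), so W
n=7: →6(W) only, which is W, so L
n=8: →7(L), so W
n=9: →6(W), 8(W) — all W, so L
n=10: →5(L), so W
n=11: →10(W) only, which is W, so L
n=12: →9(L), so W
n=13: →12(W) only, which is W, so L
n=14: →7(L), so W
n=15: →10(W), 12(W), 14(W) — all W, so L
n=16: →15(L), so W
n=17: →16(W) only, which is W, so L
n=18: →9(L), so W
n=19: →18(W) only, which is W, so L
n=20: →15(L), so W
n=21: →14(W), 18(W), 20(W) — all W, so L
n=22: →11(L), so W
n=23: →22(W) only, which is W, so L
n=24: →21(L), so W
n=25: →20(W), 24(W) — all W, so L
n=26: →13(L), so W
n=27: →18(W), 24(W), 26(W) — all W, so L
n=28: →21(L), so W
n=29: →28(W) only, which is W, so L
n=30: →15(L), so W
n=31: →30(W) only, which is W, so L
n=32: →31(L), so W
Reading off the rows marked L gives the requested list; there are 16 such values of n.

0, 2, 5, 7, 9, 11, 13, 15, 17, 19, 21, 23, 25, 27, 29, 31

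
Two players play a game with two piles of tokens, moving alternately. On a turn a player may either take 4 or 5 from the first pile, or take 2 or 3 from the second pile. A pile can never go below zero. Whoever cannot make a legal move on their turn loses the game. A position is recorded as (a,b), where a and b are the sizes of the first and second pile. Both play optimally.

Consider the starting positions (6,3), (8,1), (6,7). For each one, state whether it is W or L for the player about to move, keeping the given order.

(6,3): L, (8,1): W, (6,7): L

Build the W/L table. Terminal = L. A non-terminal position is W if it has a move to some L; otherwise it is L.
No move ever increases a pile, so every position that can arise here has a ≤ 8 and b ≤ 7; it is enough to label the cells with 0 ≤ a ≤ 8 and 0 ≤ b ≤ 7.
Every move lowers a or b (never raises either), so fill the grid row by row in increasing a, and left to right within a row: each cell's successors are then already labelled.
      b=0  b=1  b=2  b=3  b=4  b=5  b=6  b=7
a=0:    L    L    W    W    W    L    L    W
a=1:    L    L    W    W    W    L    L    W
a=2:    L    L    W    W    W    L    L    W
a=3:    L    L    W    W    W    L    L    W
a=4:    W    W    L    L    W    W    W    L
a=5:    W    W    L    L    W    W    W    L
a=6:    W    W    L    L    W    W    W    L
a=7:    W    W    L    L    W    W    W    L
a=8:    W    W    W    W    L    W    W    W
Cells with no legal move (terminal, hence L): (0,0), (0,1), (1,0), (1,1), (2,0), (2,1), (3,0), (3,1).
The remaining L cells, each justified by listing all of its moves:
(0,5): only reaches (0,3)(W), (0,2)(W), all W → L
(0,6): only reaches (0,4)(W), (0,3)(W), all W → L
(1,5): only reaches (1,3)(W), (1,2)(W), all W → L
(1,6): only reaches (1,4)(W), (1,3)(W), all W → L
(2,5): only reaches (2,3)(W), (2,2)(W), all W → L
(2,6): only reaches (2,4)(W), (2,3)(W), all W → L
(3,5): only reaches (3,3)(W), (3,2)(W), all W → L
(3,6): only reaches (3,4)(W), (3,3)(W), all W → L
(4,2): only reaches (0,2)(W), (4,0)(W), all W → L
(4,3): only reaches (0,3)(W), (4,1)(W), (4,0)(W), all W → L
(4,7): only reaches (0,7)(W), (4,5)(W), (4,4)(W), all W → L
(5,2): only reaches (1,2)(W), (0,2)(W), (5,0)(W), all W → L
(5,3): only reaches (1,3)(W), (0,3)(W), (5,1)(W), (5,0)(W), all W → L
(5,7): only reaches (1,7)(W), (0,7)(W), (5,5)(W), (5,4)(W), all W → L
(6,2): only reaches (2,2)(W), (1,2)(W), (6,0)(W), all W → L
(6,3): only reaches (2,3)(W), (1,3)(W), (6,1)(W), (6,0)(W), all W → L
(6,7): only reaches (2,7)(W), (1,7)(W), (6,5)(W), (6,4)(W), all W → L
(7,2): only reaches (3,2)(W), (2,2)(W), (7,0)(W), all W → L
(7,3): only reaches (3,3)(W), (2,3)(W), (7,1)(W), (7,0)(W), all W → L
(7,7): only reaches (3,7)(W), (2,7)(W), (7,5)(W), (7,4)(W), all W → L
(8,4): only reaches (4,4)(W), (3,4)(W), (8,2)(W), (8,1)(W), all W → L
Every other cell has at least one move into one of the L cells above, so it is W.
(6,3): one of the L cells justified above, so L
(8,1): the move to (3,1) reaches an L cell, so W
(6,7): one of the L cells justified above, so L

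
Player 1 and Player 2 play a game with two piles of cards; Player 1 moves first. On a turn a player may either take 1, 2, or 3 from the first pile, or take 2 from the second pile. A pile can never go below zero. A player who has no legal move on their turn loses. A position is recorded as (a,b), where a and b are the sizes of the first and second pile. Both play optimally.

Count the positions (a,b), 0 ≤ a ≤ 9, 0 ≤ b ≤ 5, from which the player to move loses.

18

Build the W/L table. Terminal = L. A non-terminal position is W if it has a move to some L; otherwise it is L.
Every move lowers a or b (never raises either), so fill the grid row by row in increasing a, and left to right within a row: each cell's successors are then already labelled.
      b=0  b=1  b=2  b=3  b=4  b=5
a=0:    L    L    W    W    L    L
a=1:    W    W    L    L    W    W
a=2:    W    W    W    W    W    W
a=3:    W    W    W    W    W    W
a=4:    L    L    W    W    L    L
a=5:    W    W    L    L    W    W
a=6:    W    W    W    W    W    W
a=7:    W    W    W    W    W    W
a=8:    L    L    W    W    L    L
a=9:    W    W    L    L    W    W
Cells with no legal move (terminal, hence L): (0,0), (0,1).
The remaining L cells, each justified by listing all of its moves:
(0,4): only reaches (0,2)(W), which is W → L
(0,5): only reaches (0,3)(W), which is W → L
(1,2): only reaches (0,2)(W), (1,0)(W), all W → L
(1,3): only reaches (0,3)(W), (1,1)(W), all W → L
(4,0): only reaches (3,0)(W), (2,0)(W), (1,0)(W), all W → L
(4,1): only reaches (3,1)(W), (2,1)(W), (1,1)(W), all W → L
(4,4): only reaches (3,4)(W), (2,4)(W), (1,4)(W), (4,2)(W), all W → L
(4,5): only reaches (3,5)(W), (2,5)(W), (1,5)(W), (4,3)(W), all W → L
(5,2): only reaches (4,2)(W), (3,2)(W), (2,2)(W), (5,0)(W), all W → L
(5,3): only reaches (4,3)(W), (3,3)(W), (2,3)(W), (5,1)(W), all W → L
(8,0): only reaches (7,0)(W), (6,0)(W), (5,0)(W), all W → L
(8,1): only reaches (7,1)(W), (6,1)(W), (5,1)(W), all W → L
(8,4): only reaches (7,4)(W), (6,4)(W), (5,4)(W), (8,2)(W), all W → L
(8,5): only reaches (7,5)(W), (6,5)(W), (5,5)(W), (8,3)(W), all W → L
(9,2): only reaches (8,2)(W), (7,2)(W), (6,2)(W), (9,0)(W), all W → L
(9,3): only reaches (8,3)(W), (7,3)(W), (6,3)(W), (9,1)(W), all W → L
Every other cell has at least one move into one of the L cells above, so it is W.
L cells per row: a=0: 4, a=1: 2, a=2: 0, a=3: 0, a=4: 4, a=5: 2, a=6: 0, a=7: 0, a=8: 4, a=9: 2; total 18.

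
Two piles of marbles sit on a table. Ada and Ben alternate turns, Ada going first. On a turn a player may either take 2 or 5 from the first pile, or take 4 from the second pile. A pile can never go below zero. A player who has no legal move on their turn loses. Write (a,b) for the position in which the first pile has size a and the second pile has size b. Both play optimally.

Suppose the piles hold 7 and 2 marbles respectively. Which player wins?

Build the W/L table. Terminal = L. A non-terminal position is W if it has a move to some L; otherwise it is L.
No move ever increases a pile, so every position that can arise here has a ≤ 7 and b ≤ 2; it is enough to label the cells with 0 ≤ a ≤ 7 and 0 ≤ b ≤ 2.
Every move lowers a or b (never raises either), so fill the grid row by row in increasing a, and left to right within a row: each cell's successors are then already labelled.
      b=0  b=1  b=2
a=0:    L    L    L
a=1:    L    L    L
a=2:    W    W    W
a=3:    W    W    W
a=4:    L    L    L
a=5:    W    W    W
a=6:    W    W    W
a=7:    L    L    L
Cells with no legal move (terminal, hence L): (0,0), (0,1), (0,2), (1,0), (1,1), (1,2).
The remaining L cells, each justified by listing all of its moves:
(4,0): the only move is to (2,0)(W), a W ⇒ L
(4,1): the only move is to (2,1)(W), a W ⇒ L
(4,2): the only move is to (2,2)(W), a W ⇒ L
(7,0): moves to (5,0)(W), (2,0)(W); every one is W ⇒ L
(7,1): moves to (5,1)(W), (2,1)(W); every one is W ⇒ L
(7,2): moves to (5,2)(W), (2,2)(W); every one is W ⇒ L
Every other cell has at least one move into one of the L cells above, so it is W.
Every move from (7,2) reaches a W position, so the mover loses.

Ben wins.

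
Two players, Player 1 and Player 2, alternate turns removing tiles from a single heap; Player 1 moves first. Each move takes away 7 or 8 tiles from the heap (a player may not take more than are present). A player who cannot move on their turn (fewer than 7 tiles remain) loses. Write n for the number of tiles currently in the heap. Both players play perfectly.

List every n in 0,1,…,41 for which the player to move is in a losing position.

0, 1, 2, 3, 4, 5, 6, 15, 16, 17, 18, 19, 20, 21, 30, 31, 32, 33, 34, 35, 36

Label each position W (a win for the player to move) or L (a loss). A position with no legal move is L; any other position is W exactly when some move reaches an L, and L when every move reaches a W.
n=0: no move → L
n=1: no move → L
n=2: no move → L
n=3: no move → L
n=4: no move → L
n=5: no move → L
n=6: no move → L
n=7: W (go to 0, an L position)
n=8: W (go to 1, an L position)
n=9: W (go to 2, an L position)
n=10: W (go to 3, an L position)
n=11: W (go to 4, an L position)
n=12: W (go to 5, an L position)
n=13: W (go to 6, an L position)
n=14: W (go to 6, an L position)
n=15: L (options 8(W), 7(W) are all W)
n=16: L (options 9(W), 8(W) are all W)
n=17: L (options 10(W), 9(W) are all W)
n=18: L (options 11(W), 10(W) are all W)
n=19: L (options 12(W), 11(W) are all W)
n=20: L (options 13(W), 12(W) are all W)
n=21: L (options 14(W), 13(W) are all W)
n=22: W (go to 15, an L position)
n=23: W (go to 16, an L position)
n=24: W (go to 17, an L position)
n=25: W (go to 18, an L position)
n=26: W (go to 19, an L position)
n=27: W (go to 20, an L position)
n=28: W (go to 21, an L position)
n=29: W (go to 21, an L position)
n=30: L (options 23(W), 22(W) are all W)
n=31: L (options 24(W), 23(W) are all W)
n=32: L (options 25(W), 24(W) are all W)
n=33: L (options 26(W), 25(W) are all W)
n=34: L (options 27(W), 26(W) are all W)
n=35: L (options 28(W), 27(W) are all W)
n=36: L (options 29(W), 28(W) are all W)
n=37: W (go to 30, an L position)
n=38: W (go to 31, an L position)
n=39: W (go to 32, an L position)
n=40: W (go to 33, an L position)
n=41: W (go to 34, an L position)
Reading off the rows marked L gives the requested list; there are 21 such values of n.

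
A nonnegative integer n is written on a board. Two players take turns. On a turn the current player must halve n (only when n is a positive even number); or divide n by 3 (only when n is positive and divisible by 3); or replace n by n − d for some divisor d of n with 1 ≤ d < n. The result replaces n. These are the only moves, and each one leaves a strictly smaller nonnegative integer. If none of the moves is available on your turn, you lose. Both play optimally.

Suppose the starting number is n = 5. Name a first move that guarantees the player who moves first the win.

Build the W/L table. Terminal = L. A non-terminal position is W if it has a move to some L; otherwise it is L.
n=0: no move → L
n=1: no move → L
n=2: →1(L), so W
n=3: →1(L), so W
n=4: →2(W), 3(W) — all W, so L
n=5: →4(L), so W
From 5, the L positions reachable in one move are: 4.

Move to 4.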